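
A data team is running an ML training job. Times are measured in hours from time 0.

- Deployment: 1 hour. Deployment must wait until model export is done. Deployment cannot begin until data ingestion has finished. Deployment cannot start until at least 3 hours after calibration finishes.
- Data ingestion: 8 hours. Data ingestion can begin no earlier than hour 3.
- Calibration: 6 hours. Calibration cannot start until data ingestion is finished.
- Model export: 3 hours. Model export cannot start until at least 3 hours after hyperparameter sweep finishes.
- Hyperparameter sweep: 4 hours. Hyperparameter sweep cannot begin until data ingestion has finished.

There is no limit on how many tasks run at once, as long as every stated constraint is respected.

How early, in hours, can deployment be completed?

Data ingestion cannot begin until its own release at hour 3. It runs from hour 3 to 3 + 8 = hour 11.
Calibration waits on data ingestion (finishes hour 11), so it starts at hour 11 and finishes at 11 + 6 = hour 17.
Hyperparameter sweep cannot begin until data ingestion (finishes hour 11). It runs from hour 11 to 11 + 4 = hour 15.
Model export waits on hyperparameter sweep (finishes hour 15, plus 3-hour gap → hour 18), so it starts at hour 18 and finishes at 18 + 3 = hour 21.
Deployment has to wait for model export (finishes hour 21); data ingestion (finishes hour 11); calibration (finishes hour 17, plus 3-hour gap → hour 20). The latest of these is hour 21, so deployment runs hour 21 to 21 + 1 = hour 22.

22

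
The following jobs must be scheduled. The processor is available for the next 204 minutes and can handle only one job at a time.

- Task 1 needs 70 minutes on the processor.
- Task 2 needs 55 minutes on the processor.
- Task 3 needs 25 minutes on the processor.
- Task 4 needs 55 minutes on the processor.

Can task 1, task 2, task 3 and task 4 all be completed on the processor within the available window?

No

Running back to back, the jobs need 70 + 55 + 25 + 55 = 205 minutes on the processor.
Since 205 > 204, they cannot all fit.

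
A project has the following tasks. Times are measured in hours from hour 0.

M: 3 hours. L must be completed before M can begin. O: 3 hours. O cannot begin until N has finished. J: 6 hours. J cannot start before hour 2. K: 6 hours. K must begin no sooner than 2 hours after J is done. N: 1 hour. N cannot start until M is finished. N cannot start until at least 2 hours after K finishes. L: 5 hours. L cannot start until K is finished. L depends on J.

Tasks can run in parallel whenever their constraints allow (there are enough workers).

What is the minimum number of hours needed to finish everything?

28

After its own release at hour 2, J can start at hour 2 and finishes at hour 8.
K waits on J (finishes hour 8, plus 2-hour gap → hour 10), so it starts at hour 10 and finishes at 10 + 6 = hour 16.
For L: K (finishes hour 16); J (finishes hour 8). Taking the maximum gives a start of hour 16, and it finishes at 16 + 5 = hour 21.
M waits on L (finishes hour 21), so it starts at hour 21 and finishes at 21 + 3 = hour 24.
N needs all of M (finishes hour 24); K (finishes hour 16, plus 2-hour gap → hour 18). That puts its earliest start at hour 24; it finishes at 24 + 1 = hour 25.
O waits on N (finishes hour 25), so it starts at hour 25 and finishes at 25 + 3 = hour 28.
All tasks are finished once the last one completes. Finish times: J at 8, K at 16, L at 21, M at 24, N at 25, O at 28. The latest is hour 28.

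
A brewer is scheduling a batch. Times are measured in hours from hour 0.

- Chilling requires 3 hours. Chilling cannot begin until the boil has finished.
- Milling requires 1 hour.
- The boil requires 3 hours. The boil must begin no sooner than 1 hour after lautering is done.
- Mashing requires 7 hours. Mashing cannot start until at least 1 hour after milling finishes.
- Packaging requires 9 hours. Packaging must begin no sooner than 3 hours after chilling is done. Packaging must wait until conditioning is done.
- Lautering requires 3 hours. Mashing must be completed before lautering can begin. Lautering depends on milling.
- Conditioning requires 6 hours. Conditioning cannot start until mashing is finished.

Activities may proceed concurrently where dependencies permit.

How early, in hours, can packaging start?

22

Nothing blocks milling, so it runs from hour 0 to hour 1.
After milling (finishes hour 1, plus 1-hour gap → hour 2), mashing can start at hour 2 and finishes at hour 9.
Conditioning cannot begin until mashing (finishes hour 9). It runs from hour 9 to 9 + 6 = hour 15.
Lautering needs all of mashing (finishes hour 9); milling (finishes hour 1). That puts its earliest start at hour 9; it finishes at 9 + 3 = hour 12.
After lautering (finishes hour 12, plus 1-hour gap → hour 13), the boil can start at hour 13 and finishes at hour 16.
Chilling cannot begin until the boil (finishes hour 16). It runs from hour 16 to 16 + 3 = hour 19.
Packaging waits on chilling (finishes hour 19, plus 3-hour gap → hour 22); conditioning (finishes hour 15). The latest of these is hour 22, which is the earliest packaging can start.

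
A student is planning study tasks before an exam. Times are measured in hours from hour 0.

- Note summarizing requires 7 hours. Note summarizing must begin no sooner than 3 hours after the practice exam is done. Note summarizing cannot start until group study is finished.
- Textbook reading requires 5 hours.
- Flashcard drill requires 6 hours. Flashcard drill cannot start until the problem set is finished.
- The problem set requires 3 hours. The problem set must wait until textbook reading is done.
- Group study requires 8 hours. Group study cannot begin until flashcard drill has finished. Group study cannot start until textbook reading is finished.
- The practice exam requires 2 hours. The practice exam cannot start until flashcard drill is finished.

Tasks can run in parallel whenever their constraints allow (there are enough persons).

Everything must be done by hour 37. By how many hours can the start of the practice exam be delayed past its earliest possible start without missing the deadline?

11

Textbook reading has no prerequisites, so it starts at hour 0 and finishes at hour 5.
After textbook reading (finishes hour 5), the problem set can start at hour 5 and finishes at hour 8.
Flashcard drill cannot begin until the problem set (finishes hour 8). It runs from hour 8 to 8 + 6 = hour 14.
After flashcard drill (finishes hour 14), the practice exam can start at hour 14 and finishes at hour 16.

Working backward from the deadline:
Note summarizing has no dependents, so it just needs to finish by hour 37. Starting by 37 − 7 = hour 30 achieves that.
The practice exam has to be done before note summarizing (must start by hour 30, minus 3-hour gap → hour 27). That means finishing by hour 27, i.e. starting by 27 − 2 = hour 25.
So the practice exam can start as early as hour 14 and as late as hour 25, giving 25 − 14 = 11 hours of slack.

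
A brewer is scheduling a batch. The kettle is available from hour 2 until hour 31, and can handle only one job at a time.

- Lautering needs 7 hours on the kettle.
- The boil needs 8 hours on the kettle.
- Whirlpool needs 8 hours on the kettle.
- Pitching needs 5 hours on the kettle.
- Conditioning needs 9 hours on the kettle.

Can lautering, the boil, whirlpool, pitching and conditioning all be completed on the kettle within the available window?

The kettle window is 31 − 2 = 29 hours.
Running back to back, the jobs need 7 + 8 + 8 + 5 + 9 = 37 hours on the kettle.
Since 37 > 29, they cannot all fit.

No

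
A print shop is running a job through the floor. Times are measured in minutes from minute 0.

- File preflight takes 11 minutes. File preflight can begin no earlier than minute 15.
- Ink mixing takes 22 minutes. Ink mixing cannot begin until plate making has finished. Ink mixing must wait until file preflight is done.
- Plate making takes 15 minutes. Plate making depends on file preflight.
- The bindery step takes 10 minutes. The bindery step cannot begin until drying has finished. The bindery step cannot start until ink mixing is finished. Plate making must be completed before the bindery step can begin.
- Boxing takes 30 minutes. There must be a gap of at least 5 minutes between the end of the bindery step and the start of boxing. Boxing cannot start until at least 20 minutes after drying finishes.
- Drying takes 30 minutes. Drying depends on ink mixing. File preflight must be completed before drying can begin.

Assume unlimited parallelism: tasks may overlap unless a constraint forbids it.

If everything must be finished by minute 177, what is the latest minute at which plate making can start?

60

Nothing follows boxing; the deadline of minute 177 is its only limit. It must start by 177 − 30 = minute 147.
Since boxing (must start by minute 147, minus 5-minute gap → minute 142) depends on it, the bindery step must finish by minute 142. Backing off its 10-minute duration gives a latest start of minute 132.
Drying must finish in time for the bindery step (must start by minute 132); boxing (must start by minute 147, minus 20-minute gap → minute 127). The tightest is minute 127, so drying must start by 127 − 30 = minute 97.
Ink mixing has several dependents: drying (must start by minute 97); the bindery step (must start by minute 132). The earliest of those limits is minute 97, so ink mixing must start by 97 − 22 = minute 75.
Plate making must finish in time for ink mixing (must start by minute 75); the bindery step (must start by minute 132). The tightest is minute 75, so plate making must start by 75 − 15 = minute 60.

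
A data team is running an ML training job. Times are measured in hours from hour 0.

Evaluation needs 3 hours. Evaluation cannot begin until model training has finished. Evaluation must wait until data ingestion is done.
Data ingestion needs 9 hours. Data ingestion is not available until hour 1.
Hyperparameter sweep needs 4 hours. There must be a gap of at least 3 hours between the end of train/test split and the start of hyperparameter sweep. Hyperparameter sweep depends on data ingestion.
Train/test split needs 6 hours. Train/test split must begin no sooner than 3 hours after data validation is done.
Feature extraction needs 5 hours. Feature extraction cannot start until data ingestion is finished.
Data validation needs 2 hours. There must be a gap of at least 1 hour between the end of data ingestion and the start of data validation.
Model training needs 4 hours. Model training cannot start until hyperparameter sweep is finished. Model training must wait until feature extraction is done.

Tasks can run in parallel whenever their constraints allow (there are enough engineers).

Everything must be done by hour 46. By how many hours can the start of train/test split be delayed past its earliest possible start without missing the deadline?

Data ingestion cannot begin until its own release at hour 1. It runs from hour 1 to 1 + 9 = hour 10.
After data ingestion (finishes hour 10, plus 1-hour gap → hour 11), data validation can start at hour 11 and finishes at hour 13.
Train/test split cannot begin until data validation (finishes hour 13, plus 3-hour gap → hour 16). It runs from hour 16 to 16 + 6 = hour 22.

Working backward from the deadline:
To finish by hour 46, evaluation (duration 3) must start no later than hour 43.
Model training has to be done before evaluation (must start by hour 43). That means finishing by hour 43, i.e. starting by 43 − 4 = hour 39.
Since model training (must start by hour 39) depends on it, hyperparameter sweep must finish by hour 39. Backing off its 4-hour duration gives a latest start of hour 35.
Since hyperparameter sweep (must start by hour 35, minus 3-hour gap → hour 32) depends on it, train/test split must finish by hour 32. Backing off its 6-hour duration gives a latest start of hour 26.
So train/test split can start as early as hour 16 and as late as hour 26, giving 26 − 16 = 10 hours of slack.

10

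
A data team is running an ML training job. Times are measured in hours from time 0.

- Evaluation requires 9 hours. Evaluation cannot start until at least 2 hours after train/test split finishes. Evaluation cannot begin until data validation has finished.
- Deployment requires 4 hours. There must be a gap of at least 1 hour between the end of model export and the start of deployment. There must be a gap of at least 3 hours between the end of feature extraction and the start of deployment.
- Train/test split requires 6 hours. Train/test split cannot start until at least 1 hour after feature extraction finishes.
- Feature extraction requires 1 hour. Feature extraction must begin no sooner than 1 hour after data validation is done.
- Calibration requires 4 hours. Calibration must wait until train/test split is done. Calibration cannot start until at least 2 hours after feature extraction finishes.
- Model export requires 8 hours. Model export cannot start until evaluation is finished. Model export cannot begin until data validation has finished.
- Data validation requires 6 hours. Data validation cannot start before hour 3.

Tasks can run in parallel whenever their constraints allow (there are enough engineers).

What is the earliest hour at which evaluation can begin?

Data validation waits on its own release at hour 3, so it starts at hour 3 and finishes at 3 + 6 = hour 9.
After data validation (finishes hour 9, plus 1-hour gap → hour 10), feature extraction can start at hour 10 and finishes at hour 11.
Train/test split cannot begin until feature extraction (finishes hour 11, plus 1-hour gap → hour 12). It runs from hour 12 to 12 + 6 = hour 18.
Evaluation waits on train/test split (finishes hour 18, plus 2-hour gap → hour 20); data validation (finishes hour 9). The latest of these is hour 20, which is the earliest evaluation can start.

20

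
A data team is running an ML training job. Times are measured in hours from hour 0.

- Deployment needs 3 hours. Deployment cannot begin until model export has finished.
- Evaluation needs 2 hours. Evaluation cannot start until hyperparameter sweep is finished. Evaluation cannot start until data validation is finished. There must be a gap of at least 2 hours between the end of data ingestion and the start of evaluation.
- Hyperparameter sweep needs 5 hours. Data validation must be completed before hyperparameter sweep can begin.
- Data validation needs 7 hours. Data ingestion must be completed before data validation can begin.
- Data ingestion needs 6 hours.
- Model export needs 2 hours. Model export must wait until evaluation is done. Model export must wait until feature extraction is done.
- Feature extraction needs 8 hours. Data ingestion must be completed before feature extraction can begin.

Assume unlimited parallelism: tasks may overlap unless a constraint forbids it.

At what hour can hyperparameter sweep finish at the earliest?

Nothing blocks data ingestion, so it runs from hour 0 to hour 6.
After data ingestion (finishes hour 6), data validation can start at hour 6 and finishes at hour 13.
After data validation (finishes hour 13), hyperparameter sweep can start at hour 13 and finishes at hour 18.

18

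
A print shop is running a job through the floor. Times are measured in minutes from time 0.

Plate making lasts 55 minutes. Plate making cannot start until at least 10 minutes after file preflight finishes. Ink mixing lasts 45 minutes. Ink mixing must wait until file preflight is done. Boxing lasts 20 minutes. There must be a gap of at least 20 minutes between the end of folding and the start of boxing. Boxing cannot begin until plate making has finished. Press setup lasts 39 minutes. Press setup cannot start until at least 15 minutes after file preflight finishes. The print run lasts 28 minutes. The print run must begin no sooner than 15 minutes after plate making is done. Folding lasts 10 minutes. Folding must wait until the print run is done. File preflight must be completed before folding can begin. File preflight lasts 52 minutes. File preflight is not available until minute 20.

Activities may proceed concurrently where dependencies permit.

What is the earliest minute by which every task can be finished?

After its own release at minute 20, file preflight can start at minute 20 and finishes at minute 72.
Press setup cannot begin until file preflight (finishes minute 72, plus 15-minute gap → minute 87). It runs from minute 87 to 87 + 39 = minute 126.
Ink mixing cannot begin until file preflight (finishes minute 72). It runs from minute 72 to 72 + 45 = minute 117.
After file preflight (finishes minute 72, plus 10-minute gap → minute 82), plate making can start at minute 82 and finishes at minute 137.
The print run cannot begin until plate making (finishes minute 137, plus 15-minute gap → minute 152). It runs from minute 152 to 152 + 28 = minute 180.
Folding cannot start until the print run (finishes minute 180); file preflight (finishes minute 72). The controlling bound is minute 180, so folding finishes at 180 + 10 = minute 190.
Boxing needs all of folding (finishes minute 190, plus 20-minute gap → minute 210); plate making (finishes minute 137). That puts its earliest start at minute 210; it finishes at 210 + 20 = minute 230.
All tasks are finished once the last one completes. Finish times: File preflight at 72, Plate making at 137, Ink mixing at 117, Press setup at 126, The print run at 180, Folding at 190, Boxing at 230. The latest is minute 230.

230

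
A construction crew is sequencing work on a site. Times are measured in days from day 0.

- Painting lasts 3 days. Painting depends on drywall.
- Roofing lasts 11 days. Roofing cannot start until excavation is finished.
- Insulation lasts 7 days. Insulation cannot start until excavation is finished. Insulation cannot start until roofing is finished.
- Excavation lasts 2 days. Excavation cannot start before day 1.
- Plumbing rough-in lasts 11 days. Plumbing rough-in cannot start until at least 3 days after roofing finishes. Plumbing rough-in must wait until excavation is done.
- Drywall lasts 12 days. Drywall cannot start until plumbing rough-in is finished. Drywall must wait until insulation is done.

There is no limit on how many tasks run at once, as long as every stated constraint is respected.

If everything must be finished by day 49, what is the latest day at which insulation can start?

27

Nothing follows painting; the deadline of day 49 is its only limit. It must start by 49 − 3 = day 46.
Drywall has to be done before painting (must start by day 46). That means finishing by day 46, i.e. starting by 46 − 12 = day 34.
Insulation feeds into drywall (must start by day 34); so insulation must finish by day 34 and therefore start by day 27.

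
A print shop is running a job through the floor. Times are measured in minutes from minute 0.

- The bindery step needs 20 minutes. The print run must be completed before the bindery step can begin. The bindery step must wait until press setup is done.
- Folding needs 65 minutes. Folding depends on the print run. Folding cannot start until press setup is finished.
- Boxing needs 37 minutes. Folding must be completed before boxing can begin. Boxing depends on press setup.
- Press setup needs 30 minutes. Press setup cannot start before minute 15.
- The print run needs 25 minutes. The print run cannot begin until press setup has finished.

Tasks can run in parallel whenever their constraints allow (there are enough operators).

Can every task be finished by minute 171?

Press setup cannot begin until its own release at minute 15. It runs from minute 15 to 15 + 30 = minute 45.
The print run waits on press setup (finishes minute 45), so it starts at minute 45 and finishes at 45 + 25 = minute 70.
The bindery step cannot start until the print run (finishes minute 70); press setup (finishes minute 45). The controlling bound is minute 70, so the bindery step finishes at 70 + 20 = minute 90.
For folding: the print run (finishes minute 70); press setup (finishes minute 45). Taking the maximum gives a start of minute 70, and it finishes at 70 + 65 = minute 135.
Boxing cannot start until folding (finishes minute 135); press setup (finishes minute 45). The controlling bound is minute 135, so boxing finishes at 135 + 37 = minute 172.
The earliest everything can be done is minute 172, which is after the deadline of 171, so it is not possible.

No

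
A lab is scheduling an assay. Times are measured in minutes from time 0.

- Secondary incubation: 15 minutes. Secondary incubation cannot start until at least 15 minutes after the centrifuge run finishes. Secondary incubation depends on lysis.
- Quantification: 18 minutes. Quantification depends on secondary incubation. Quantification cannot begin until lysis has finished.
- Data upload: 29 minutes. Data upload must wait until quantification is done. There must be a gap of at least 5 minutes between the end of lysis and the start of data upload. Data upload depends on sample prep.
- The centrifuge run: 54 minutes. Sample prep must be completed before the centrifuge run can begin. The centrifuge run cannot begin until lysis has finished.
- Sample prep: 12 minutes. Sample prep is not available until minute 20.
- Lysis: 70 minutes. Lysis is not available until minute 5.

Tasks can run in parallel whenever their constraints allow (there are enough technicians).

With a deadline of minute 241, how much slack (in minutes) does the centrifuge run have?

After its own release at minute 5, lysis can start at minute 5 and finishes at minute 75.
Sample prep waits on its own release at minute 20, so it starts at minute 20 and finishes at 20 + 12 = minute 32.
The centrifuge run cannot start until sample prep (finishes minute 32); lysis (finishes minute 75). The controlling bound is minute 75, so the centrifuge run finishes at 75 + 54 = minute 129.

Working backward from the deadline:
Data upload has no dependents, so it just needs to finish by minute 241. Starting by 241 − 29 = minute 212 achieves that.
Since data upload (must start by minute 212) depends on it, quantification must finish by minute 212. Backing off its 18-minute duration gives a latest start of minute 194.
Secondary incubation must finish before quantification (must start by minute 194). With a 15-minute duration, secondary incubation must start by 194 − 15 = minute 179.
The centrifuge run must finish before secondary incubation (must start by minute 179, minus 15-minute gap → minute 164). With a 54-minute duration, the centrifuge run must start by 164 − 54 = minute 110.
So the centrifuge run can start as early as minute 75 and as late as minute 110, giving 110 − 75 = 35 minutes of slack.

35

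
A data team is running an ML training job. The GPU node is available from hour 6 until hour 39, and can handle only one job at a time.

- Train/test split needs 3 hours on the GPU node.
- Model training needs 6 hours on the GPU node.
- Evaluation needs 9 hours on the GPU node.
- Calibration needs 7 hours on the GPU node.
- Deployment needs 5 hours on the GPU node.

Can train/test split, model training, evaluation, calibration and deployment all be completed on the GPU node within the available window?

Yes

The GPU node window is 39 − 6 = 33 hours.
Running back to back, the jobs need 3 + 6 + 9 + 7 + 5 = 30 hours on the GPU node.
Since 30 ≤ 33, they fit within the window.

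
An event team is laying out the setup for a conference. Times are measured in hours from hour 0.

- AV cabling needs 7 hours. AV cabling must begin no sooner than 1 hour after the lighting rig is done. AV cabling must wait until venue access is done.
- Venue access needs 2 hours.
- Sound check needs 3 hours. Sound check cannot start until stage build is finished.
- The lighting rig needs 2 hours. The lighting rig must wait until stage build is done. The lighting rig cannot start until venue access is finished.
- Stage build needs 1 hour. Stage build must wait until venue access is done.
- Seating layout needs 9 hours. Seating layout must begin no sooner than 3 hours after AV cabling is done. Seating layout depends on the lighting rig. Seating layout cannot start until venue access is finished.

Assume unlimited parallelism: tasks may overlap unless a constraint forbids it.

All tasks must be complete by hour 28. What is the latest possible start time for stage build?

Seating layout has no dependents, so it just needs to finish by hour 28. Starting by 28 − 9 = hour 19 achieves that.
AV cabling feeds into seating layout (must start by hour 19, minus 3-hour gap → hour 16); so AV cabling must finish by hour 16 and therefore start by hour 9.
The lighting rig has several dependents: AV cabling (must start by hour 9, minus 1-hour gap → hour 8); seating layout (must start by hour 19). The earliest of those limits is hour 8, so the lighting rig must start by 8 − 2 = hour 6.
Sound check must finish by hour 28; it takes 3 hours, so it must start by 28 − 3 = hour 25.
Stage build must finish in time for the lighting rig (must start by hour 6); sound check (must start by hour 25). The tightest is hour 6, so stage build must start by 6 − 1 = hour 5.

5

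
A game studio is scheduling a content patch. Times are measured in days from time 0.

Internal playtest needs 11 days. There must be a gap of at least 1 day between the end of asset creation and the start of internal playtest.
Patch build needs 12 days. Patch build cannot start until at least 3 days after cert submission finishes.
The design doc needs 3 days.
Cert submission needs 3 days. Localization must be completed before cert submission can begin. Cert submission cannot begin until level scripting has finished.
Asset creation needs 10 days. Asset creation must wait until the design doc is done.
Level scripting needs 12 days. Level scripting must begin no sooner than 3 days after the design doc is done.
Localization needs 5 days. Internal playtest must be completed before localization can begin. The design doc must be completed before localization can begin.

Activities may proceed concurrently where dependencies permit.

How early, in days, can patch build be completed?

48

The design doc can start immediately at day 0; it finishes at day 3.
Level scripting waits on the design doc (finishes day 3, plus 3-day gap → day 6), so it starts at day 6 and finishes at 6 + 12 = day 18.
Asset creation waits on the design doc (finishes day 3), so it starts at day 3 and finishes at 3 + 10 = day 13.
Internal playtest waits on asset creation (finishes day 13, plus 1-day gap → day 14), so it starts at day 14 and finishes at 14 + 11 = day 25.
For localization: internal playtest (finishes day 25); the design doc (finishes day 3). Taking the maximum gives a start of day 25, and it finishes at 25 + 5 = day 30.
For cert submission: localization (finishes day 30); level scripting (finishes day 18). Taking the maximum gives a start of day 30, and it finishes at 30 + 3 = day 33.
After cert submission (finishes day 33, plus 3-day gap → day 36), patch build can start at day 36 and finishes at day 48.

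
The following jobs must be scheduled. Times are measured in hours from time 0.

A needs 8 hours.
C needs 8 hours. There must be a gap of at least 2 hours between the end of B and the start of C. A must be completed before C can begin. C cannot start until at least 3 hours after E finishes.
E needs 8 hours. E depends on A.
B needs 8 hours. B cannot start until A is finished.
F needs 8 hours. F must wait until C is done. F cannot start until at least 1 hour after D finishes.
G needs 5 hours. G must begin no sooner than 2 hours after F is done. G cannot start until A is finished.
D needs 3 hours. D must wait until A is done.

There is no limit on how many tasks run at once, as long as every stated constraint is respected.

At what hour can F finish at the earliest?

35

A can start immediately at hour 0; it finishes at hour 8.
E waits on A (finishes hour 8), so it starts at hour 8 and finishes at 8 + 8 = hour 16.
D waits on A (finishes hour 8), so it starts at hour 8 and finishes at 8 + 3 = hour 11.
B cannot begin until A (finishes hour 8). It runs from hour 8 to 8 + 8 = hour 16.
C has to wait for B (finishes hour 16, plus 2-hour gap → hour 18); A (finishes hour 8); E (finishes hour 16, plus 3-hour gap → hour 19). The latest of these is hour 19, so C runs hour 19 to 19 + 8 = hour 27.
F cannot start until C (finishes hour 27); D (finishes hour 11, plus 1-hour gap → hour 12). The controlling bound is hour 27, so F finishes at 27 + 8 = hour 35.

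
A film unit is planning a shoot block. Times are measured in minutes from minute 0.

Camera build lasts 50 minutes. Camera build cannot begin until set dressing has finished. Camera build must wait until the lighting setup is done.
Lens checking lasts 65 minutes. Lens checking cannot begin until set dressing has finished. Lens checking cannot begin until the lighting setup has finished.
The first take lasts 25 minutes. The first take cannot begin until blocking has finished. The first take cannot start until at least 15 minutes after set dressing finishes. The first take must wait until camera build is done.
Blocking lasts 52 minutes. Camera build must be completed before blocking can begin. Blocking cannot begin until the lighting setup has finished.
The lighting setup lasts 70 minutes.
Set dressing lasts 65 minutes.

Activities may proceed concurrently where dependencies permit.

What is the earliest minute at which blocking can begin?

The lighting setup can start immediately at minute 0; it finishes at minute 70.
Nothing blocks set dressing, so it runs from minute 0 to minute 65.
Camera build cannot start until set dressing (finishes minute 65); the lighting setup (finishes minute 70). The controlling bound is minute 70, so camera build finishes at 70 + 50 = minute 120.
Blocking waits on camera build (finishes minute 120); the lighting setup (finishes minute 70). The latest of these is minute 120, which is the earliest blocking can start.

120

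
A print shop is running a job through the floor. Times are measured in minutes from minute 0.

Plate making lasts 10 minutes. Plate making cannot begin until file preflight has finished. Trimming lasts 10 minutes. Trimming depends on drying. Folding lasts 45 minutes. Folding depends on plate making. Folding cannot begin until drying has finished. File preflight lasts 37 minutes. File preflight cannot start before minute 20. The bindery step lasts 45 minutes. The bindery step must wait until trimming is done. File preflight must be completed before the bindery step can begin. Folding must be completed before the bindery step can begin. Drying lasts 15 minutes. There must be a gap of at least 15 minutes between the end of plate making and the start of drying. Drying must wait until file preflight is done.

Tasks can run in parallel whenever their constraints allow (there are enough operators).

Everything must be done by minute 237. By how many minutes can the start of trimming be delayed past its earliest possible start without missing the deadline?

85

File preflight waits on its own release at minute 20, so it starts at minute 20 and finishes at 20 + 37 = minute 57.
Plate making cannot begin until file preflight (finishes minute 57). It runs from minute 57 to 57 + 10 = minute 67.
Drying needs all of plate making (finishes minute 67, plus 15-minute gap → minute 82); file preflight (finishes minute 57). That puts its earliest start at minute 82; it finishes at 82 + 15 = minute 97.
Trimming cannot begin until drying (finishes minute 97). It runs from minute 97 to 97 + 10 = minute 107.

Working backward from the deadline:
The bindery step has no dependents, so it just needs to finish by minute 237. Starting by 237 − 45 = minute 192 achieves that.
Trimming must finish before the bindery step (must start by minute 192). With a 10-minute duration, trimming must start by 192 − 10 = minute 182.
So trimming can start as early as minute 97 and as late as minute 182, giving 182 − 97 = 85 minutes of slack.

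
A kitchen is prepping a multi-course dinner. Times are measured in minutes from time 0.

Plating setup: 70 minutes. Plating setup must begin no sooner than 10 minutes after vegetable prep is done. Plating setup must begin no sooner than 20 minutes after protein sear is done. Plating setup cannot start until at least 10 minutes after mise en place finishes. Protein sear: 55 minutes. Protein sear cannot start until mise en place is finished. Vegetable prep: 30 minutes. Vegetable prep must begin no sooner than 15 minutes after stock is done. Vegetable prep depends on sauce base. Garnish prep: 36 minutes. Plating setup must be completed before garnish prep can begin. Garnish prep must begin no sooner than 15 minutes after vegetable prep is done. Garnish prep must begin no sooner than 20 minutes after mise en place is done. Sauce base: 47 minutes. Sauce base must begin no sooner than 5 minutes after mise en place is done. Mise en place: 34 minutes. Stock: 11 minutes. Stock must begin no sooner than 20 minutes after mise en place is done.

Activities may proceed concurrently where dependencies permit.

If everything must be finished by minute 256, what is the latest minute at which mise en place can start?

24

Nothing follows garnish prep; the deadline of minute 256 is its only limit. It must start by 256 − 36 = minute 220.
Plating setup must finish before garnish prep (must start by minute 220). With a 70-minute duration, plating setup must start by 220 − 70 = minute 150.
Vegetable prep has several dependents: plating setup (must start by minute 150, minus 10-minute gap → minute 140); garnish prep (must start by minute 220, minus 15-minute gap → minute 205). The earliest of those limits is minute 140, so vegetable prep must start by 140 − 30 = minute 110.
Stock feeds into vegetable prep (must start by minute 110, minus 15-minute gap → minute 95); so stock must finish by minute 95 and therefore start by minute 84.
Sauce base has to be done before vegetable prep (must start by minute 110). That means finishing by minute 110, i.e. starting by 110 − 47 = minute 63.
Protein sear has to be done before plating setup (must start by minute 150, minus 20-minute gap → minute 130). That means finishing by minute 130, i.e. starting by 130 − 55 = minute 75.
Mise en place has several dependents: stock (must start by minute 84, minus 20-minute gap → minute 64); sauce base (must start by minute 63, minus 5-minute gap → minute 58); protein sear (must start by minute 75); plating setup (must start by minute 150, minus 10-minute gap → minute 140); garnish prep (must start by minute 220, minus 20-minute gap → minute 200). The earliest of those limits is minute 58, so mise en place must start by 58 − 34 = minute 24.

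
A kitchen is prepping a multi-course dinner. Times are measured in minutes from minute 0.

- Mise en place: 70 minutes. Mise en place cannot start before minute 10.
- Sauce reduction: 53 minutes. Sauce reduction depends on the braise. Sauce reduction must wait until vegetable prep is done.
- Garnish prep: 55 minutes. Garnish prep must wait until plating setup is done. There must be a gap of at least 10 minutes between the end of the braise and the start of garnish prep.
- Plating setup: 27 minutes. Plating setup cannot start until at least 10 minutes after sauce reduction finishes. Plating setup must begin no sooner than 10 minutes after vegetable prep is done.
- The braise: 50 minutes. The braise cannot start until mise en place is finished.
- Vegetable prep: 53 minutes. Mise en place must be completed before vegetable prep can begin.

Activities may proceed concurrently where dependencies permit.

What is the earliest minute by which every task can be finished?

278

Mise en place cannot begin until its own release at minute 10. It runs from minute 10 to 10 + 70 = minute 80.
After mise en place (finishes minute 80), vegetable prep can start at minute 80 and finishes at minute 133.
The braise cannot begin until mise en place (finishes minute 80). It runs from minute 80 to 80 + 50 = minute 130.
Sauce reduction needs all of the braise (finishes minute 130); vegetable prep (finishes minute 133). That puts its earliest start at minute 133; it finishes at 133 + 53 = minute 186.
Plating setup needs all of sauce reduction (finishes minute 186, plus 10-minute gap → minute 196); vegetable prep (finishes minute 133, plus 10-minute gap → minute 143). That puts its earliest start at minute 196; it finishes at 196 + 27 = minute 223.
Garnish prep has to wait for plating setup (finishes minute 223); the braise (finishes minute 130, plus 10-minute gap → minute 140). The latest of these is minute 223, so garnish prep runs minute 223 to 223 + 55 = minute 278.
All tasks are finished once the last one completes. Finish times: Mise en place at 80, The braise at 130, Vegetable prep at 133, Sauce reduction at 186, Plating setup at 223, Garnish prep at 278. The latest is minute 278.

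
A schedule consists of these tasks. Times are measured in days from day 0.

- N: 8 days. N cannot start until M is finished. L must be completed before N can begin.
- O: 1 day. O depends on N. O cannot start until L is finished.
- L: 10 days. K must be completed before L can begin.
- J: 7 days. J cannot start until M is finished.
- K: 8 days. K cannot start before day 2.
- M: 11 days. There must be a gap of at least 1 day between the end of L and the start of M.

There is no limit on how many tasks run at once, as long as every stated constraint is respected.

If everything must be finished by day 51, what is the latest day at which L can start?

J has no dependents, so it just needs to finish by day 51. Starting by 51 − 7 = day 44 achieves that.
O has no dependents, so it just needs to finish by day 51. Starting by 51 − 1 = day 50 achieves that.
N must finish before O (must start by day 50). With an 8-day duration, N must start by 50 − 8 = day 42.
For M: J (must start by day 44); N (must start by day 42). The most restrictive is day 42; with an 11-day duration, M must start by day 31.
For L: M (must start by day 31, minus 1-day gap → day 30); N (must start by day 42); O (must start by day 50). The most restrictive is day 30; with a 10-day duration, L must start by day 20.

20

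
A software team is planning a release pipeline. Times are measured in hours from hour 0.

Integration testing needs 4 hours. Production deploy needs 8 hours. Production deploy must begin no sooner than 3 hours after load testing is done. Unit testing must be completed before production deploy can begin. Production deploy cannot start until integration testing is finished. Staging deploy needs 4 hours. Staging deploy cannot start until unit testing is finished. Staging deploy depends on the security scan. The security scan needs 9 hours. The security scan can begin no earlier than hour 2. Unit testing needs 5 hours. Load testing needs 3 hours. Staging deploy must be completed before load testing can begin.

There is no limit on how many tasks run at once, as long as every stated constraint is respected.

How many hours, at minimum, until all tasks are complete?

29

The security scan cannot begin until its own release at hour 2. It runs from hour 2 to 2 + 9 = hour 11.
Integration testing can start immediately at hour 0; it finishes at hour 4.
Unit testing has no prerequisites, so it starts at hour 0 and finishes at hour 5.
Staging deploy needs all of unit testing (finishes hour 5); the security scan (finishes hour 11). That puts its earliest start at hour 11; it finishes at 11 + 4 = hour 15.
Load testing waits on staging deploy (finishes hour 15), so it starts at hour 15 and finishes at 15 + 3 = hour 18.
Production deploy has to wait for load testing (finishes hour 18, plus 3-hour gap → hour 21); unit testing (finishes hour 5); integration testing (finishes hour 4). The latest of these is hour 21, so production deploy runs hour 21 to 21 + 8 = hour 29.
All tasks are finished once the last one completes. Finish times: Unit testing at 5, Integration testing at 4, The security scan at 11, Staging deploy at 15, Load testing at 18, Production deploy at 29. The latest is hour 29.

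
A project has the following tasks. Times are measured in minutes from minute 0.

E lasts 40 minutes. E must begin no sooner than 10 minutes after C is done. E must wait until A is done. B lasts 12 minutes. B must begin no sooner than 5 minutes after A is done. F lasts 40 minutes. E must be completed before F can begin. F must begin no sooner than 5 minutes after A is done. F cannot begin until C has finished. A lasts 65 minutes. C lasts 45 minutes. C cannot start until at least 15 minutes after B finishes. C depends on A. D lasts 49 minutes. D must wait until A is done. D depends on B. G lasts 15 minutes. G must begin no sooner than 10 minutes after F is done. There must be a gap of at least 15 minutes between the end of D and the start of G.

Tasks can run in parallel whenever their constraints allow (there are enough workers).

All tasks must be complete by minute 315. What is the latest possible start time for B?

128

G has no dependents, so it just needs to finish by minute 315. Starting by 315 − 15 = minute 300 achieves that.
F feeds into G (must start by minute 300, minus 10-minute gap → minute 290); so F must finish by minute 290 and therefore start by minute 250.
E feeds into F (must start by minute 250); so E must finish by minute 250 and therefore start by minute 210.
C has several dependents: E (must start by minute 210, minus 10-minute gap → minute 200); F (must start by minute 250). The earliest of those limits is minute 200, so C must start by 200 − 45 = minute 155.
Since G (must start by minute 300, minus 15-minute gap → minute 285) depends on it, D must finish by minute 285. Backing off its 49-minute duration gives a latest start of minute 236.
For B: C (must start by minute 155, minus 15-minute gap → minute 140); D (must start by minute 236). The most restrictive is minute 140; with a 12-minute duration, B must start by minute 128.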